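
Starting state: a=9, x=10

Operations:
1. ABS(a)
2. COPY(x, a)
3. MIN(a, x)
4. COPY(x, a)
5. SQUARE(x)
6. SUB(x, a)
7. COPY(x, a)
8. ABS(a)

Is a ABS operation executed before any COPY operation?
Yes

First ABS: step 1
First COPY: step 2
Since 1 < 2, ABS comes first.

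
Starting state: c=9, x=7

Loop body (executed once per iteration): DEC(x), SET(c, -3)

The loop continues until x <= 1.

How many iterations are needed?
6

Tracing iterations:
Initial: c=9, x=7
After iteration 1: c=-3, x=6
After iteration 2: c=-3, x=5
After iteration 3: c=-3, x=4
After iteration 4: c=-3, x=3
After iteration 5: c=-3, x=2
After iteration 6: c=-3, x=1
x <= 1 now holds, so the loop exits after 6 iterations.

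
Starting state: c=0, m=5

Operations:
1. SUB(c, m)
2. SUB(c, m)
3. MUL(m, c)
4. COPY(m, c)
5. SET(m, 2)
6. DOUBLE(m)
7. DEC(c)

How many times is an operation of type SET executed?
1

Counting SET operations:
Step 5: SET(m, 2) ← SET
Total: 1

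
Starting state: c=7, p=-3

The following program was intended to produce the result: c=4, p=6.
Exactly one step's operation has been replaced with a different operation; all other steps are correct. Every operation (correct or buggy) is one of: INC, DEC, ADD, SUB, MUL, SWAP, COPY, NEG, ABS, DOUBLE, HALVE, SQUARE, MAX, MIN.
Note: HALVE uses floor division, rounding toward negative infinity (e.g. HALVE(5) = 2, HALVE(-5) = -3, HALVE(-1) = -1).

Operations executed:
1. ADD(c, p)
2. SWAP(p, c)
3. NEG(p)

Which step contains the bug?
Step 2

Trace with buggy code:
Initial: c=7, p=-3
After step 1: c=4, p=-3
After step 2: c=-3, p=4
After step 3: c=-3, p=-4
Actual final c=-3, p=-4 ≠ expected c=4, p=6.
Step 2 is the only position where a single-operation replacement can produce the expected result.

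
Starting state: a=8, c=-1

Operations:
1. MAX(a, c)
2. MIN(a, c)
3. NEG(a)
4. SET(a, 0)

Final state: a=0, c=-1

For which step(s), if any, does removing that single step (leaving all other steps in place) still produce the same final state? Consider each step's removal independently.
Step(s) 1, 2, 3

Testing removal of each single step:
Without step 1: final = a=0, c=-1 (same)
Without step 2: final = a=0, c=-1 (same)
Without step 3: final = a=0, c=-1 (same)
Without step 4: final = a=1, c=-1 (different)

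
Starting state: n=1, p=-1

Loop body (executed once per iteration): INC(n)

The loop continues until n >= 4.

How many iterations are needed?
3

Tracing iterations:
Initial: n=1, p=-1
After iteration 1: n=2, p=-1
After iteration 2: n=3, p=-1
After iteration 3: n=4, p=-1
n >= 4 now holds, so the loop exits after 3 iterations.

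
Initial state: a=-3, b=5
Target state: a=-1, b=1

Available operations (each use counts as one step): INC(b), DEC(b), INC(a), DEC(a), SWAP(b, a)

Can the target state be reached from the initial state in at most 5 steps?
No

The target state cannot be reached within 5 steps.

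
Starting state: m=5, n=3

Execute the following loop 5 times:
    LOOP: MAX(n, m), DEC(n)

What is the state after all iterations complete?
m=5, n=4

Iteration trace:
Start: m=5, n=3
After iteration 1: m=5, n=4
After iteration 2: m=5, n=4
After iteration 3: m=5, n=4
After iteration 4: m=5, n=4
After iteration 5: m=5, n=4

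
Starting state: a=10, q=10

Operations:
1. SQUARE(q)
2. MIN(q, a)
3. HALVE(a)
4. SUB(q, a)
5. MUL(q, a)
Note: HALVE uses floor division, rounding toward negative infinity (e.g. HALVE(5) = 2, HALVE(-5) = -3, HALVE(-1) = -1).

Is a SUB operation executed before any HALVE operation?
No

First SUB: step 4
First HALVE: step 3
Since 4 > 3, HALVE comes first.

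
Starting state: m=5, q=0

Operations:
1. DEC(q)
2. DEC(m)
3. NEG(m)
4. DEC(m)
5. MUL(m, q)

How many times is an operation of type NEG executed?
1

Counting NEG operations:
Step 3: NEG(m) ← NEG
Total: 1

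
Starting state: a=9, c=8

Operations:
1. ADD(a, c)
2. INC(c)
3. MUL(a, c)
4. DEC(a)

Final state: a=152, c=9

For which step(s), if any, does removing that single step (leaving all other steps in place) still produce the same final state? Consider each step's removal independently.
None - removing any single step changes the final result

Testing removal of each single step:
Without step 1: final = a=80, c=9 (different)
Without step 2: final = a=135, c=8 (different)
Without step 3: final = a=16, c=9 (different)
Without step 4: final = a=153, c=9 (different)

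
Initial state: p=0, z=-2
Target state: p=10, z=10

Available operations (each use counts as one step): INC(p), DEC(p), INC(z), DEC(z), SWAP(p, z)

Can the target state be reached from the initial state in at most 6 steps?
No

The target state cannot be reached within 6 steps.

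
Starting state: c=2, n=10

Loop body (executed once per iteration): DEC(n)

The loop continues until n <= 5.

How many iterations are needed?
5

Tracing iterations:
Initial: c=2, n=10
After iteration 1: c=2, n=9
After iteration 2: c=2, n=8
After iteration 3: c=2, n=7
After iteration 4: c=2, n=6
After iteration 5: c=2, n=5
n <= 5 now holds, so the loop exits after 5 iterations.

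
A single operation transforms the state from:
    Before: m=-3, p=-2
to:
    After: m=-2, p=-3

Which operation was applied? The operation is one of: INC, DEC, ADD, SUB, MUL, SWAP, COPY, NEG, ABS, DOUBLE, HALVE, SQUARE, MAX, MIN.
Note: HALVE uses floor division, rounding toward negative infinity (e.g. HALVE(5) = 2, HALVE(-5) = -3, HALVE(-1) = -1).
SWAP(m, p)

Analyzing the change:
Before: m=-3, p=-2
After: m=-2, p=-3
Variable m changed from -3 to -2
Variable p changed from -2 to -3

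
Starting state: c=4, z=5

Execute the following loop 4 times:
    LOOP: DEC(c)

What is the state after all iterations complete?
c=0, z=5

Iteration trace:
Start: c=4, z=5
After iteration 1: c=3, z=5
After iteration 2: c=2, z=5
After iteration 3: c=1, z=5
After iteration 4: c=0, z=5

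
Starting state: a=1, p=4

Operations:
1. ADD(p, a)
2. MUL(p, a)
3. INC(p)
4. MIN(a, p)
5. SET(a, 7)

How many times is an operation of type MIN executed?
1

Counting MIN operations:
Step 4: MIN(a, p) ← MIN
Total: 1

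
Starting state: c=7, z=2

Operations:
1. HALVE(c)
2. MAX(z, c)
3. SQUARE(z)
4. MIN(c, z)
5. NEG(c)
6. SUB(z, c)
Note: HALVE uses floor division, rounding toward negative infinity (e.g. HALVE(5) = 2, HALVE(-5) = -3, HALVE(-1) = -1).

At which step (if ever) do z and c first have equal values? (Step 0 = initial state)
Step 2

z and c first become equal after step 2.

Comparing values at each step:
Initial: z=2, c=7
After step 1: z=2, c=3
After step 2: z=3, c=3 ← equal!
After step 3: z=9, c=3
After step 4: z=9, c=3
After step 5: z=9, c=-3
After step 6: z=12, c=-3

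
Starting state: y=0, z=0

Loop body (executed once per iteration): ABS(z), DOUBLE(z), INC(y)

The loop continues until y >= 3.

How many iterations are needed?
3

Tracing iterations:
Initial: y=0, z=0
After iteration 1: y=1, z=0
After iteration 2: y=2, z=0
After iteration 3: y=3, z=0
y >= 3 now holds, so the loop exits after 3 iterations.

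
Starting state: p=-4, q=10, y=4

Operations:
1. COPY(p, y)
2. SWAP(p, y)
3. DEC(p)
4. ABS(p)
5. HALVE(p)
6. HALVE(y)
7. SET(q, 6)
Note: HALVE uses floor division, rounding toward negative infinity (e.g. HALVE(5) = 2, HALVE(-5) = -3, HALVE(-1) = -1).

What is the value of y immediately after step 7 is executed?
y = 2

Tracing y through execution:
Initial: y = 4
After step 1 (COPY(p, y)): y = 4
After step 2 (SWAP(p, y)): y = 4
After step 3 (DEC(p)): y = 4
After step 4 (ABS(p)): y = 4
After step 5 (HALVE(p)): y = 4
After step 6 (HALVE(y)): y = 2
After step 7 (SET(q, 6)): y = 2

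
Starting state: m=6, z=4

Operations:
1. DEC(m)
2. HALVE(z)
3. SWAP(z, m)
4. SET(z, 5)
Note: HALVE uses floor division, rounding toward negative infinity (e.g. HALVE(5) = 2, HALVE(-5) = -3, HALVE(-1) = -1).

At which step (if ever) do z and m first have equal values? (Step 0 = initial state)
Never

z and m never become equal during execution.

Comparing values at each step:
Initial: z=4, m=6
After step 1: z=4, m=5
After step 2: z=2, m=5
After step 3: z=5, m=2
After step 4: z=5, m=2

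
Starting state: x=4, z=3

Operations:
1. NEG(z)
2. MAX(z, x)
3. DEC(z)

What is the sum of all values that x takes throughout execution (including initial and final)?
16

Values of x at each step:
Initial: x = 4
After step 1: x = 4
After step 2: x = 4
After step 3: x = 4
Sum = 4 + 4 + 4 + 4 = 16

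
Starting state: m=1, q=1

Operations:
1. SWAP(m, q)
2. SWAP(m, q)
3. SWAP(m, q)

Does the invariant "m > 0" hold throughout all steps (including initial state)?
Yes

The invariant holds at every step.

State at each step:
Initial: m=1, q=1
After step 1: m=1, q=1
After step 2: m=1, q=1
After step 3: m=1, q=1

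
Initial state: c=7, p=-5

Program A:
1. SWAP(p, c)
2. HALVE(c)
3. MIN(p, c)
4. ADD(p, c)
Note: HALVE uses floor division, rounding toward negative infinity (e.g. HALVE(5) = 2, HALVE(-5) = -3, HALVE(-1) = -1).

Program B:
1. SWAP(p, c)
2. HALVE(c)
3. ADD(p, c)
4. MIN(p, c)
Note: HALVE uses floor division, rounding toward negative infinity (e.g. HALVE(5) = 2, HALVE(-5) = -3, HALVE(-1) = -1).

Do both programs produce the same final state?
No

Program A final state: c=-3, p=-6
Program B final state: c=-3, p=-3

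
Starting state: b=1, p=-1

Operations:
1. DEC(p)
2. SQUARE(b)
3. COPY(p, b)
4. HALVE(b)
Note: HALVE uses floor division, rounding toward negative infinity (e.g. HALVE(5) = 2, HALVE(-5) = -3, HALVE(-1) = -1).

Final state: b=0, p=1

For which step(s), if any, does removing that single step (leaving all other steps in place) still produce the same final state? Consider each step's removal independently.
Step(s) 1, 2

Testing removal of each single step:
Without step 1: final = b=0, p=1 (same)
Without step 2: final = b=0, p=1 (same)
Without step 3: final = b=0, p=-2 (different)
Without step 4: final = b=1, p=1 (different)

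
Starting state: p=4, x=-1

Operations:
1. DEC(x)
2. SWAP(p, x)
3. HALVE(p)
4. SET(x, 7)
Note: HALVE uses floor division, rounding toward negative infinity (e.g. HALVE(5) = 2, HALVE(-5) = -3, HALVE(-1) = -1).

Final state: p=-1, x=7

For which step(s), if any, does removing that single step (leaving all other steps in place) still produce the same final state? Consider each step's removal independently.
Step(s) 1

Testing removal of each single step:
Without step 1: final = p=-1, x=7 (same)
Without step 2: final = p=2, x=7 (different)
Without step 3: final = p=-2, x=7 (different)
Without step 4: final = p=-1, x=4 (different)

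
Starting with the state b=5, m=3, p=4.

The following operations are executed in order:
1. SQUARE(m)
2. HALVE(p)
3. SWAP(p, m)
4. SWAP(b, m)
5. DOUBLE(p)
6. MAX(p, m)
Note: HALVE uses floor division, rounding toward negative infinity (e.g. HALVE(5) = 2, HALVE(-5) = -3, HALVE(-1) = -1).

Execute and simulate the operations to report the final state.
{b: 2, m: 5, p: 18}

Step-by-step execution:
Initial: b=5, m=3, p=4
After step 1 (SQUARE(m)): b=5, m=9, p=4
After step 2 (HALVE(p)): b=5, m=9, p=2
After step 3 (SWAP(p, m)): b=5, m=2, p=9
After step 4 (SWAP(b, m)): b=2, m=5, p=9
After step 5 (DOUBLE(p)): b=2, m=5, p=18
After step 6 (MAX(p, m)): b=2, m=5, p=18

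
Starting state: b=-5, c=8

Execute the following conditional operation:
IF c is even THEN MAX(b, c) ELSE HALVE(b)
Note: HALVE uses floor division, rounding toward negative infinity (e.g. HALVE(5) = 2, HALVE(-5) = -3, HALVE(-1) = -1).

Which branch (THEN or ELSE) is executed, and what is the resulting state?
Branch: THEN, Final state: b=8, c=8

Evaluating condition: c is even
Condition is True, so THEN branch executes
After MAX(b, c): b=8, c=8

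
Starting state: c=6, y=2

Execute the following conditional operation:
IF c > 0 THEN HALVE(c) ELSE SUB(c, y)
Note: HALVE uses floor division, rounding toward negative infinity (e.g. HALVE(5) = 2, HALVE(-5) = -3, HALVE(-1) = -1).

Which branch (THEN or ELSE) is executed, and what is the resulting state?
Branch: THEN, Final state: c=3, y=2

Evaluating condition: c > 0
c = 6
Condition is True, so THEN branch executes
After HALVE(c): c=3, y=2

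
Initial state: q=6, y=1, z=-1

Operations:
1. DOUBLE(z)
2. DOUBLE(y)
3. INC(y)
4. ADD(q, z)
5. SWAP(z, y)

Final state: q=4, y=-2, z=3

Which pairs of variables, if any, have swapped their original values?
None

Comparing initial and final values:
y: 1 → -2
q: 6 → 4
z: -1 → 3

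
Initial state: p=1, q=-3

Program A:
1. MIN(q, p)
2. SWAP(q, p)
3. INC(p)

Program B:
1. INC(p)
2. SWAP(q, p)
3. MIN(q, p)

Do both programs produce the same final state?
No

Program A final state: p=-2, q=1
Program B final state: p=-3, q=-3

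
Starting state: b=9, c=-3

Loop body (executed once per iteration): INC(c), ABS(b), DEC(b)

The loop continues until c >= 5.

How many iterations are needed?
8

Tracing iterations:
Initial: b=9, c=-3
After iteration 1: b=8, c=-2
After iteration 2: b=7, c=-1
After iteration 3: b=6, c=0
After iteration 4: b=5, c=1
After iteration 5: b=4, c=2
After iteration 6: b=3, c=3
After iteration 7: b=2, c=4
After iteration 8: b=1, c=5
c >= 5 now holds, so the loop exits after 8 iterations.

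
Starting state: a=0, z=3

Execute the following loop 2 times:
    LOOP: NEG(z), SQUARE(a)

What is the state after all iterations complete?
a=0, z=3

Iteration trace:
Start: a=0, z=3
After iteration 1: a=0, z=-3
After iteration 2: a=0, z=3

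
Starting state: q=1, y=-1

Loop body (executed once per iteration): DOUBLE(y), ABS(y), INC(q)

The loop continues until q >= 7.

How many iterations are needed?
6

Tracing iterations:
Initial: q=1, y=-1
After iteration 1: q=2, y=2
After iteration 2: q=3, y=4
After iteration 3: q=4, y=8
After iteration 4: q=5, y=16
After iteration 5: q=6, y=32
After iteration 6: q=7, y=64
q >= 7 now holds, so the loop exits after 6 iterations.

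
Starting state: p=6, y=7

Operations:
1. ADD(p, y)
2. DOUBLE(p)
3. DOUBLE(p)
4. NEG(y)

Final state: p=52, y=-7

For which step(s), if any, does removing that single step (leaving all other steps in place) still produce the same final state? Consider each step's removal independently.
None - removing any single step changes the final result

Testing removal of each single step:
Without step 1: final = p=24, y=-7 (different)
Without step 2: final = p=26, y=-7 (different)
Without step 3: final = p=26, y=-7 (different)
Without step 4: final = p=52, y=7 (different)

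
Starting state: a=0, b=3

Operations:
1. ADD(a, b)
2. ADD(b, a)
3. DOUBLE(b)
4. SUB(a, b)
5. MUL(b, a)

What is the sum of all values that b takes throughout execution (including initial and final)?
-72

Values of b at each step:
Initial: b = 3
After step 1: b = 3
After step 2: b = 6
After step 3: b = 12
After step 4: b = 12
After step 5: b = -108
Sum = 3 + 3 + 6 + 12 + 12 + -108 = -72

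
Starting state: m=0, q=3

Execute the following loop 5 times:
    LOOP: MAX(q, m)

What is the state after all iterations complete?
m=0, q=3

Iteration trace:
Start: m=0, q=3
After iteration 1: m=0, q=3
After iteration 2: m=0, q=3
After iteration 3: m=0, q=3
After iteration 4: m=0, q=3
After iteration 5: m=0, q=3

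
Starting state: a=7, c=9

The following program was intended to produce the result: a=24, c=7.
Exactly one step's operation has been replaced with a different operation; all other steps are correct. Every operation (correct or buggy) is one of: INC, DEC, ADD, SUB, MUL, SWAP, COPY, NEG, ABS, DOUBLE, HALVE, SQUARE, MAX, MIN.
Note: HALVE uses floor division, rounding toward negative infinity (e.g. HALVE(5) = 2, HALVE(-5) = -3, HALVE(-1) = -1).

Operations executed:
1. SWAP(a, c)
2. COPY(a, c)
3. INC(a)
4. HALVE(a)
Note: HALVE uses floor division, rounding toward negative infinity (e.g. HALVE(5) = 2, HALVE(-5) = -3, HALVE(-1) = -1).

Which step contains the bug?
Step 3

Trace with buggy code:
Initial: a=7, c=9
After step 1: a=9, c=7
After step 2: a=7, c=7
After step 3: a=8, c=7
After step 4: a=4, c=7
Actual final a=4, c=7 ≠ expected a=24, c=7.
Step 3 is the only position where a single-operation replacement can produce the expected result.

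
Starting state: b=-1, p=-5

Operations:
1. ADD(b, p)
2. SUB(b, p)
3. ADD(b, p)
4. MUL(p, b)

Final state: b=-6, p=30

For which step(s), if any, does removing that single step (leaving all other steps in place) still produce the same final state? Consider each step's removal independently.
None - removing any single step changes the final result

Testing removal of each single step:
Without step 1: final = b=-1, p=5 (different)
Without step 2: final = b=-11, p=55 (different)
Without step 3: final = b=-1, p=5 (different)
Without step 4: final = b=-6, p=-5 (different)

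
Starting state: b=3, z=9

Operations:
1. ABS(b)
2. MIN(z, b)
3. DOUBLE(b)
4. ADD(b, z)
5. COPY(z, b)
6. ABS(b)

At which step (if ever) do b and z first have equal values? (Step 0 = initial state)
Step 2

b and z first become equal after step 2.

Comparing values at each step:
Initial: b=3, z=9
After step 1: b=3, z=9
After step 2: b=3, z=3 ← equal!
After step 3: b=6, z=3
After step 4: b=9, z=3
After step 5: b=9, z=9 ← equal!
After step 6: b=9, z=9 ← equal!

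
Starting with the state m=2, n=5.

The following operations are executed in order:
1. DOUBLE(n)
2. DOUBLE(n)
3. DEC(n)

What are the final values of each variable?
{m: 2, n: 19}

Step-by-step execution:
Initial: m=2, n=5
After step 1 (DOUBLE(n)): m=2, n=10
After step 2 (DOUBLE(n)): m=2, n=20
After step 3 (DEC(n)): m=2, n=19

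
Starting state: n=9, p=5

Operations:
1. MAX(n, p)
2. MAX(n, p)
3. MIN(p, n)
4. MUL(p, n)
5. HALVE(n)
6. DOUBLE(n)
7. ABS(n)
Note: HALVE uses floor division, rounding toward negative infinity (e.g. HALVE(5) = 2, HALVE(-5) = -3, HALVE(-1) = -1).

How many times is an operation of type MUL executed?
1

Counting MUL operations:
Step 4: MUL(p, n) ← MUL
Total: 1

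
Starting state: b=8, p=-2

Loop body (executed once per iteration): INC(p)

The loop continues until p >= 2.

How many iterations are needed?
4

Tracing iterations:
Initial: b=8, p=-2
After iteration 1: b=8, p=-1
After iteration 2: b=8, p=0
After iteration 3: b=8, p=1
After iteration 4: b=8, p=2
p >= 2 now holds, so the loop exits after 4 iterations.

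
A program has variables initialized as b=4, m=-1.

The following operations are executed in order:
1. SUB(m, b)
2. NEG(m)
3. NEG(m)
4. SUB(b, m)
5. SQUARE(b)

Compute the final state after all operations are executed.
{b: 81, m: -5}

Step-by-step execution:
Initial: b=4, m=-1
After step 1 (SUB(m, b)): b=4, m=-5
After step 2 (NEG(m)): b=4, m=5
After step 3 (NEG(m)): b=4, m=-5
After step 4 (SUB(b, m)): b=9, m=-5
After step 5 (SQUARE(b)): b=81, m=-5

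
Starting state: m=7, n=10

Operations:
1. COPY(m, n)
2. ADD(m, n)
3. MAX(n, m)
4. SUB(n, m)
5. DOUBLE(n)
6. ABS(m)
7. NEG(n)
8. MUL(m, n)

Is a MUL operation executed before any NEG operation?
No

First MUL: step 8
First NEG: step 7
Since 8 > 7, NEG comes first.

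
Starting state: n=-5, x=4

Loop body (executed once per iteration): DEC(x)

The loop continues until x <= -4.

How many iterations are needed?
8

Tracing iterations:
Initial: n=-5, x=4
After iteration 1: n=-5, x=3
After iteration 2: n=-5, x=2
After iteration 3: n=-5, x=1
After iteration 4: n=-5, x=0
After iteration 5: n=-5, x=-1
After iteration 6: n=-5, x=-2
After iteration 7: n=-5, x=-3
After iteration 8: n=-5, x=-4
x <= -4 now holds, so the loop exits after 8 iterations.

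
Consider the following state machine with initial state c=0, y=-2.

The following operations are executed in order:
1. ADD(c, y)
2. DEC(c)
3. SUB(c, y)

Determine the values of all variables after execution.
{c: -1, y: -2}

Step-by-step execution:
Initial: c=0, y=-2
After step 1 (ADD(c, y)): c=-2, y=-2
After step 2 (DEC(c)): c=-3, y=-2
After step 3 (SUB(c, y)): c=-1, y=-2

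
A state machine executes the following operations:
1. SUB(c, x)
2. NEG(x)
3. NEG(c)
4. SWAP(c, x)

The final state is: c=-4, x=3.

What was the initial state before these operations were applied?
c=1, x=4

Working backwards:
Final state: c=-4, x=3
Before step 4 (SWAP(c, x)): c=3, x=-4
Before step 3 (NEG(c)): c=-3, x=-4
Before step 2 (NEG(x)): c=-3, x=4
Before step 1 (SUB(c, x)): c=1, x=4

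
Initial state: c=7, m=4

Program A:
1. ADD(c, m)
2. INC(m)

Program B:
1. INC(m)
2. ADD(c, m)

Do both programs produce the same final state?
No

Program A final state: c=11, m=5
Program B final state: c=12, m=5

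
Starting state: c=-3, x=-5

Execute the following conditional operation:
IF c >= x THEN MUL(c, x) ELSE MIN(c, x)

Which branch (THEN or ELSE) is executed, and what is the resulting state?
Branch: THEN, Final state: c=15, x=-5

Evaluating condition: c >= x
c = -3, x = -5
Condition is True, so THEN branch executes
After MUL(c, x): c=15, x=-5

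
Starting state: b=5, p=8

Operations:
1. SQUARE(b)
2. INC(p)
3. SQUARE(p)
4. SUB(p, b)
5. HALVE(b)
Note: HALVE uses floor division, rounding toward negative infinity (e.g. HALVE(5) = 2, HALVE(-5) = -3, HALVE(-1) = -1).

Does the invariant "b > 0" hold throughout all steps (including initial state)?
Yes

The invariant holds at every step.

State at each step:
Initial: b=5, p=8
After step 1: b=25, p=8
After step 2: b=25, p=9
After step 3: b=25, p=81
After step 4: b=25, p=56
After step 5: b=12, p=56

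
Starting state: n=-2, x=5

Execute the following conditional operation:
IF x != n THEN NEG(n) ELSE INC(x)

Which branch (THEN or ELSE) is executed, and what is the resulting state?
Branch: THEN, Final state: n=2, x=5

Evaluating condition: x != n
x = 5, n = -2
Condition is True, so THEN branch executes
After NEG(n): n=2, x=5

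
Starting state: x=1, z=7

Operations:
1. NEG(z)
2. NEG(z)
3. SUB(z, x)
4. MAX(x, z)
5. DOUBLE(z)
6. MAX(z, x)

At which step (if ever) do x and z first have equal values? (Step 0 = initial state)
Step 4

x and z first become equal after step 4.

Comparing values at each step:
Initial: x=1, z=7
After step 1: x=1, z=-7
After step 2: x=1, z=7
After step 3: x=1, z=6
After step 4: x=6, z=6 ← equal!
After step 5: x=6, z=12
After step 6: x=6, z=12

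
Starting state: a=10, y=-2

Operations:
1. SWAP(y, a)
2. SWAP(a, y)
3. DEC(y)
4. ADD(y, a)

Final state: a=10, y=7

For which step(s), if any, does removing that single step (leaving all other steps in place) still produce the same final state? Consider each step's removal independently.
None - removing any single step changes the final result

Testing removal of each single step:
Without step 1: final = a=-2, y=7 (different)
Without step 2: final = a=-2, y=7 (different)
Without step 3: final = a=10, y=8 (different)
Without step 4: final = a=10, y=-3 (different)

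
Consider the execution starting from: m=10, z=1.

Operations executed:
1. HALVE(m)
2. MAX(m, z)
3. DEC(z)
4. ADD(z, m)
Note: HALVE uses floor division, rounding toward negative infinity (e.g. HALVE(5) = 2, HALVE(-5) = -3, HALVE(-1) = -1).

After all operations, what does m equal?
m = 5

Tracing execution:
Step 1: HALVE(m) → m = 5
Step 2: MAX(m, z) → m = 5
Step 3: DEC(z) → m = 5
Step 4: ADD(z, m) → m = 5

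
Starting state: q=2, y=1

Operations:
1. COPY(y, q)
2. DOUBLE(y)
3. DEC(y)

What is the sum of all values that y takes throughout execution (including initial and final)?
10

Values of y at each step:
Initial: y = 1
After step 1: y = 2
After step 2: y = 4
After step 3: y = 3
Sum = 1 + 2 + 4 + 3 = 10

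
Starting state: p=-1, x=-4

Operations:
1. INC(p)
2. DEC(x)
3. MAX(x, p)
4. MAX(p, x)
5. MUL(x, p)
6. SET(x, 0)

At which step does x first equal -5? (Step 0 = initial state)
Step 2

Tracing x:
Initial: x = -4
After step 1: x = -4
After step 2: x = -5 ← first occurrence
After step 3: x = 0
After step 4: x = 0
After step 5: x = 0
After step 6: x = 0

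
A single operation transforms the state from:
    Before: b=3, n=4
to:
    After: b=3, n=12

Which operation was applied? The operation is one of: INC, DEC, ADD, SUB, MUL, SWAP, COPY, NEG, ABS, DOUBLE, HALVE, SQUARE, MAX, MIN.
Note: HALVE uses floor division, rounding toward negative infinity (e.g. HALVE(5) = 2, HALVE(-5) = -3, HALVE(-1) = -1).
MUL(n, b)

Analyzing the change:
Before: b=3, n=4
After: b=3, n=12
Variable n changed from 4 to 12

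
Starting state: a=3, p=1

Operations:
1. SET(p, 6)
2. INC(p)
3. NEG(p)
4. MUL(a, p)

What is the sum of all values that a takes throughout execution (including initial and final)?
-9

Values of a at each step:
Initial: a = 3
After step 1: a = 3
After step 2: a = 3
After step 3: a = 3
After step 4: a = -21
Sum = 3 + 3 + 3 + 3 + -21 = -9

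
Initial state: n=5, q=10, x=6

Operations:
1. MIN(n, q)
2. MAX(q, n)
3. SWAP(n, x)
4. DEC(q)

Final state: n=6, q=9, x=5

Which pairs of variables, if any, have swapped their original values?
(x, n)

Comparing initial and final values:
x: 6 → 5
n: 5 → 6
q: 10 → 9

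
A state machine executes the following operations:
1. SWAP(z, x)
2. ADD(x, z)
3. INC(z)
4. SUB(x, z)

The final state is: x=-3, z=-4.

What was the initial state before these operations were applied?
x=-5, z=-2

Working backwards:
Final state: x=-3, z=-4
Before step 4 (SUB(x, z)): x=-7, z=-4
Before step 3 (INC(z)): x=-7, z=-5
Before step 2 (ADD(x, z)): x=-2, z=-5
Before step 1 (SWAP(z, x)): x=-5, z=-2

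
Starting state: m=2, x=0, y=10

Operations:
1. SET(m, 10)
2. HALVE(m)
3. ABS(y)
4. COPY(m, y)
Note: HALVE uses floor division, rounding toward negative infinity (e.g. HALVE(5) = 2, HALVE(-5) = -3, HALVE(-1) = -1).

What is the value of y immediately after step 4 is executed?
y = 10

Tracing y through execution:
Initial: y = 10
After step 1 (SET(m, 10)): y = 10
After step 2 (HALVE(m)): y = 10
After step 3 (ABS(y)): y = 10
After step 4 (COPY(m, y)): y = 10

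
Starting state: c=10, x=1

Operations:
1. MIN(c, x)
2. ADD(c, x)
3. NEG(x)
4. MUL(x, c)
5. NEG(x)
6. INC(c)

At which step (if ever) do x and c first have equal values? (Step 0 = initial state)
Step 1

x and c first become equal after step 1.

Comparing values at each step:
Initial: x=1, c=10
After step 1: x=1, c=1 ← equal!
After step 2: x=1, c=2
After step 3: x=-1, c=2
After step 4: x=-2, c=2
After step 5: x=2, c=2 ← equal!
After step 6: x=2, c=3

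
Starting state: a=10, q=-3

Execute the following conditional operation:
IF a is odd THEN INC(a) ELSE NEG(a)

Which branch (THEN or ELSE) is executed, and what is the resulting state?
Branch: ELSE, Final state: a=-10, q=-3

Evaluating condition: a is odd
Condition is False, so ELSE branch executes
After NEG(a): a=-10, q=-3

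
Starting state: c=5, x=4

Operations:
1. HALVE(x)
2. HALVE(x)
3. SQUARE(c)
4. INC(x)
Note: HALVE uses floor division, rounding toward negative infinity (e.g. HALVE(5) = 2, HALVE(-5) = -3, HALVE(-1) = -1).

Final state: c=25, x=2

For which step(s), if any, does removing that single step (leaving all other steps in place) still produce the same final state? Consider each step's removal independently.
None - removing any single step changes the final result

Testing removal of each single step:
Without step 1: final = c=25, x=3 (different)
Without step 2: final = c=25, x=3 (different)
Without step 3: final = c=5, x=2 (different)
Without step 4: final = c=25, x=1 (different)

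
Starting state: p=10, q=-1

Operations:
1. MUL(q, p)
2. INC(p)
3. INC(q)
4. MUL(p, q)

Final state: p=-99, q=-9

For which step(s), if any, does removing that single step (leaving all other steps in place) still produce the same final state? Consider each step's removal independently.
None - removing any single step changes the final result

Testing removal of each single step:
Without step 1: final = p=0, q=0 (different)
Without step 2: final = p=-90, q=-9 (different)
Without step 3: final = p=-110, q=-10 (different)
Without step 4: final = p=11, q=-9 (different)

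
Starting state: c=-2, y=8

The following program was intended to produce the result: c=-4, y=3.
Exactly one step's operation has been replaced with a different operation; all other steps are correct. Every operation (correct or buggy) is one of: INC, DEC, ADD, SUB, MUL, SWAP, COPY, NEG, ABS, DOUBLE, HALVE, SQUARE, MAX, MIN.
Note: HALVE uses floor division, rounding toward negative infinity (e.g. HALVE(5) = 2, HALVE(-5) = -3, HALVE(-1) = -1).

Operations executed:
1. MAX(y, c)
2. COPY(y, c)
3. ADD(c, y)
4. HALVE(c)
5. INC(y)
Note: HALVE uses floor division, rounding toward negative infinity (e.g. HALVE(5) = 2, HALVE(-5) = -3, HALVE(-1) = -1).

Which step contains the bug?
Step 4

Trace with buggy code:
Initial: c=-2, y=8
After step 1: c=-2, y=8
After step 2: c=-2, y=-2
After step 3: c=-4, y=-2
After step 4: c=-2, y=-2
After step 5: c=-2, y=-1
Actual final c=-2, y=-1 ≠ expected c=-4, y=3.
Step 4 is the only position where a single-operation replacement can produce the expected result.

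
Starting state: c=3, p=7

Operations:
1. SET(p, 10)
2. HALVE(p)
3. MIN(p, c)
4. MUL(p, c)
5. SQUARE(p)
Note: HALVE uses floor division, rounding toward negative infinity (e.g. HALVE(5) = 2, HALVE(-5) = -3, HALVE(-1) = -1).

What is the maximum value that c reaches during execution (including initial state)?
3

Values of c at each step:
Initial: c = 3 ← maximum
After step 1: c = 3
After step 2: c = 3
After step 3: c = 3
After step 4: c = 3
After step 5: c = 3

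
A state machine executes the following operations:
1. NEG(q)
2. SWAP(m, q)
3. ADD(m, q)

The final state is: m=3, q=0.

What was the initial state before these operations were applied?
m=0, q=-3

Working backwards:
Final state: m=3, q=0
Before step 3 (ADD(m, q)): m=3, q=0
Before step 2 (SWAP(m, q)): m=0, q=3
Before step 1 (NEG(q)): m=0, q=-3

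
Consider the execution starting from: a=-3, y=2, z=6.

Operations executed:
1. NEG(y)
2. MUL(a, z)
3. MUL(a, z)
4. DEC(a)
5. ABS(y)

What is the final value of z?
z = 6

Tracing execution:
Step 1: NEG(y) → z = 6
Step 2: MUL(a, z) → z = 6
Step 3: MUL(a, z) → z = 6
Step 4: DEC(a) → z = 6
Step 5: ABS(y) → z = 6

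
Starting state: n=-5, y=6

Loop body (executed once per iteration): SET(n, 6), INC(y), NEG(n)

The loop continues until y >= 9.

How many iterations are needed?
3

Tracing iterations:
Initial: n=-5, y=6
After iteration 1: n=-6, y=7
After iteration 2: n=-6, y=8
After iteration 3: n=-6, y=9
y >= 9 now holds, so the loop exits after 3 iterations.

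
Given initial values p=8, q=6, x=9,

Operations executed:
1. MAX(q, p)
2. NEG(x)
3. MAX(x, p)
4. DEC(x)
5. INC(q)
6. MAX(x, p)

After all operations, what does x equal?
x = 8

Tracing execution:
Step 1: MAX(q, p) → x = 9
Step 2: NEG(x) → x = -9
Step 3: MAX(x, p) → x = 8
Step 4: DEC(x) → x = 7
Step 5: INC(q) → x = 7
Step 6: MAX(x, p) → x = 8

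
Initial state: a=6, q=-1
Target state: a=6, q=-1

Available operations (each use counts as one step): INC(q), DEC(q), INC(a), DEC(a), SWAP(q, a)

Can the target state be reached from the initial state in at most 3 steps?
Yes

Path (0 steps): 0 steps (already at target)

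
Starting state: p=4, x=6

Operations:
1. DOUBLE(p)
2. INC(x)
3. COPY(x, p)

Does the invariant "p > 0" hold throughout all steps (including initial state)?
Yes

The invariant holds at every step.

State at each step:
Initial: p=4, x=6
After step 1: p=8, x=6
After step 2: p=8, x=7
After step 3: p=8, x=8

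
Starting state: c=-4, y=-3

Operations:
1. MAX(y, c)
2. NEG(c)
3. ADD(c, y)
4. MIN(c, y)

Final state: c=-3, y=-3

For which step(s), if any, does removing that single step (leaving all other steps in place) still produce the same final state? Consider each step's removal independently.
Step(s) 1, 3

Testing removal of each single step:
Without step 1: final = c=-3, y=-3 (same)
Without step 2: final = c=-7, y=-3 (different)
Without step 3: final = c=-3, y=-3 (same)
Without step 4: final = c=1, y=-3 (different)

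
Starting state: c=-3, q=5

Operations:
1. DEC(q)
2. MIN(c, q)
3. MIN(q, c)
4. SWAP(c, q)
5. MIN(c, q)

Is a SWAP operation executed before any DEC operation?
No

First SWAP: step 4
First DEC: step 1
Since 4 > 1, DEC comes first.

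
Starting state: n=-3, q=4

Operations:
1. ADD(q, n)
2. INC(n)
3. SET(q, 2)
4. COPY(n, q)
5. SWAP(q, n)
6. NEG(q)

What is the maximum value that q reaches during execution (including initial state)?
4

Values of q at each step:
Initial: q = 4 ← maximum
After step 1: q = 1
After step 2: q = 1
After step 3: q = 2
After step 4: q = 2
After step 5: q = 2
After step 6: q = -2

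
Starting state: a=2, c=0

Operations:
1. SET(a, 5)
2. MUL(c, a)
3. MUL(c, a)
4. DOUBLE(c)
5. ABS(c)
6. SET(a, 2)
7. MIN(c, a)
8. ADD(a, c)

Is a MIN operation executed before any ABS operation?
No

First MIN: step 7
First ABS: step 5
Since 7 > 5, ABS comes first.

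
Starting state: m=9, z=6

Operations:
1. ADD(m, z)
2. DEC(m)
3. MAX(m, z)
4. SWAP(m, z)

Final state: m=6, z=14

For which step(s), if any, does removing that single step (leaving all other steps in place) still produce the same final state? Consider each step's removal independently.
Step(s) 3

Testing removal of each single step:
Without step 1: final = m=6, z=8 (different)
Without step 2: final = m=6, z=15 (different)
Without step 3: final = m=6, z=14 (same)
Without step 4: final = m=14, z=6 (different)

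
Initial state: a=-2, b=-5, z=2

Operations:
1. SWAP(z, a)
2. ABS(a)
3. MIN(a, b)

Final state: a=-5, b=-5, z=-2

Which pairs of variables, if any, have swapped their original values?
None

Comparing initial and final values:
b: -5 → -5
z: 2 → -2
a: -2 → -5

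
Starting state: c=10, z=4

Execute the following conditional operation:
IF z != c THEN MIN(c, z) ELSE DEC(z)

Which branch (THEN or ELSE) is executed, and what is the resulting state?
Branch: THEN, Final state: c=4, z=4

Evaluating condition: z != c
z = 4, c = 10
Condition is True, so THEN branch executes
After MIN(c, z): c=4, z=4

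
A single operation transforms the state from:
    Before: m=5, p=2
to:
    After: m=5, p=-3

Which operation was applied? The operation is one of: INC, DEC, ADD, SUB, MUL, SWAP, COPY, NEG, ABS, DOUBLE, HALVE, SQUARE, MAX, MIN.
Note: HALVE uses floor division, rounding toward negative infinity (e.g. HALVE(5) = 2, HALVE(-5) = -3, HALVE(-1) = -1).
SUB(p, m)

Analyzing the change:
Before: m=5, p=2
After: m=5, p=-3
Variable p changed from 2 to -3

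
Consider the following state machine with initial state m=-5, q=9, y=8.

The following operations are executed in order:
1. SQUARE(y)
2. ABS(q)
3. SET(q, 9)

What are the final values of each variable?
{m: -5, q: 9, y: 64}

Step-by-step execution:
Initial: m=-5, q=9, y=8
After step 1 (SQUARE(y)): m=-5, q=9, y=64
After step 2 (ABS(q)): m=-5, q=9, y=64
After step 3 (SET(q, 9)): m=-5, q=9, y=64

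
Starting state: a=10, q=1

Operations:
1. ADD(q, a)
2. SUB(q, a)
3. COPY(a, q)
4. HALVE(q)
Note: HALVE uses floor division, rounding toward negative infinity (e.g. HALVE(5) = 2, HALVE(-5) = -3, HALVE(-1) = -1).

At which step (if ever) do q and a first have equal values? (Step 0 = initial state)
Step 3

q and a first become equal after step 3.

Comparing values at each step:
Initial: q=1, a=10
After step 1: q=11, a=10
After step 2: q=1, a=10
After step 3: q=1, a=1 ← equal!
After step 4: q=0, a=1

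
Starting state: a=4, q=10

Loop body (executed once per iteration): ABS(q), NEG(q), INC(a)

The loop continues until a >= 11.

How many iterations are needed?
7

Tracing iterations:
Initial: a=4, q=10
After iteration 1: a=5, q=-10
After iteration 2: a=6, q=-10
After iteration 3: a=7, q=-10
After iteration 4: a=8, q=-10
After iteration 5: a=9, q=-10
After iteration 6: a=10, q=-10
After iteration 7: a=11, q=-10
a >= 11 now holds, so the loop exits after 7 iterations.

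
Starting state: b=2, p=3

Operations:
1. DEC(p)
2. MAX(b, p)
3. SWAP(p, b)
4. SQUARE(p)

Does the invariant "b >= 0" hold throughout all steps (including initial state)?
Yes

The invariant holds at every step.

State at each step:
Initial: b=2, p=3
After step 1: b=2, p=2
After step 2: b=2, p=2
After step 3: b=2, p=2
After step 4: b=2, p=4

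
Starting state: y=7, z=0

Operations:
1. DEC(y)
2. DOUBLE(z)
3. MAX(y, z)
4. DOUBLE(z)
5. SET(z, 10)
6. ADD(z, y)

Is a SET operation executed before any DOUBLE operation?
No

First SET: step 5
First DOUBLE: step 2
Since 5 > 2, DOUBLE comes first.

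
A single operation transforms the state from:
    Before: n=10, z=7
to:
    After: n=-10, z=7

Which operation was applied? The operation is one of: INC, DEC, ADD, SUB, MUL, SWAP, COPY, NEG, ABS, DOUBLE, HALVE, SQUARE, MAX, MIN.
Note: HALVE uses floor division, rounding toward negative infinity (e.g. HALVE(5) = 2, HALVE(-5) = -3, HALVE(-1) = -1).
NEG(n)

Analyzing the change:
Before: n=10, z=7
After: n=-10, z=7
Variable n changed from 10 to -10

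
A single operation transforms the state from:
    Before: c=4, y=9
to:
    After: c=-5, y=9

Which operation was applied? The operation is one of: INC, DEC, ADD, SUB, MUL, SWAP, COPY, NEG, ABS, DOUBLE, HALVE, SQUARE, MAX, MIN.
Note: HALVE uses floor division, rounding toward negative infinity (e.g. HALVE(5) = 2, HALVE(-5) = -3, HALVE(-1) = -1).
SUB(c, y)

Analyzing the change:
Before: c=4, y=9
After: c=-5, y=9
Variable c changed from 4 to -5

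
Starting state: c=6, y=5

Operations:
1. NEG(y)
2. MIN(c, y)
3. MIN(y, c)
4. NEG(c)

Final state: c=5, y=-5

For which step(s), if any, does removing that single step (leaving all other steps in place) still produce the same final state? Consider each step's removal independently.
Step(s) 3

Testing removal of each single step:
Without step 1: final = c=-5, y=5 (different)
Without step 2: final = c=-6, y=-5 (different)
Without step 3: final = c=5, y=-5 (same)
Without step 4: final = c=-5, y=-5 (different)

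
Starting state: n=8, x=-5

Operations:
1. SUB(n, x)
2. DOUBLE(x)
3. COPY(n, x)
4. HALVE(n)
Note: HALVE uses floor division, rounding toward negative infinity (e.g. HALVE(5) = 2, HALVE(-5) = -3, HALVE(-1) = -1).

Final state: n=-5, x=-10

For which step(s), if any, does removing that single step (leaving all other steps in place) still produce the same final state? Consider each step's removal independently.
Step(s) 1

Testing removal of each single step:
Without step 1: final = n=-5, x=-10 (same)
Without step 2: final = n=-3, x=-5 (different)
Without step 3: final = n=6, x=-10 (different)
Without step 4: final = n=-10, x=-10 (different)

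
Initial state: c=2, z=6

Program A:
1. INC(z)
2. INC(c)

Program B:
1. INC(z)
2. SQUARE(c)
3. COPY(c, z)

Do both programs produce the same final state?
No

Program A final state: c=3, z=7
Program B final state: c=7, z=7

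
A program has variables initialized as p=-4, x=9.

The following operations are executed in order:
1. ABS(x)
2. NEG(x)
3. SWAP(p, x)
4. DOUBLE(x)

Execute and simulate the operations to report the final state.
{p: -9, x: -8}

Step-by-step execution:
Initial: p=-4, x=9
After step 1 (ABS(x)): p=-4, x=9
After step 2 (NEG(x)): p=-4, x=-9
After step 3 (SWAP(p, x)): p=-9, x=-4
After step 4 (DOUBLE(x)): p=-9, x=-8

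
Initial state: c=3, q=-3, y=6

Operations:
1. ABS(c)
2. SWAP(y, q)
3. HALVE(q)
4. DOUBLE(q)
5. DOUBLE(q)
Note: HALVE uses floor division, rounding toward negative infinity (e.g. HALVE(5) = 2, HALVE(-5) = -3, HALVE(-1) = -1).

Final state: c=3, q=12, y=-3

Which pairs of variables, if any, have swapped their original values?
None

Comparing initial and final values:
y: 6 → -3
q: -3 → 12
c: 3 → 3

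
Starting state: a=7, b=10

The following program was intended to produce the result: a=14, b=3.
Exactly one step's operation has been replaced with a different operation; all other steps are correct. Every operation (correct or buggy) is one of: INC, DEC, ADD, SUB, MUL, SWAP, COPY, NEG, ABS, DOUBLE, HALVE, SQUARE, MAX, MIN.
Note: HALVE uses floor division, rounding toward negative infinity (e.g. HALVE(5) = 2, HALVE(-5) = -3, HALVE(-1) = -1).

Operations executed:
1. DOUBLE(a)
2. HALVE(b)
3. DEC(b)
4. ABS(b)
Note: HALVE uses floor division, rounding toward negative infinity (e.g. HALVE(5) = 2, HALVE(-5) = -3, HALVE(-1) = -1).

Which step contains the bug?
Step 4

Trace with buggy code:
Initial: a=7, b=10
After step 1: a=14, b=10
After step 2: a=14, b=5
After step 3: a=14, b=4
After step 4: a=14, b=4
Actual final a=14, b=4 ≠ expected a=14, b=3.
Step 4 is the only position where a single-operation replacement can produce the expected result.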